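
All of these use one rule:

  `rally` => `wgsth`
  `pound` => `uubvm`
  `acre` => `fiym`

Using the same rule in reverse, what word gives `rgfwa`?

In rally: r→w is +5, a→g is +6, l→s is +7, l→t is +8 — the shift increases by 1 each position. Letter i (0-indexed) is shifted by i+5, so successive shifts are 5, 6, 7, ….
Decoding rgfwa: r−5=m, g−6=a, f−7=y, w−8=o, a−9=r.

mayor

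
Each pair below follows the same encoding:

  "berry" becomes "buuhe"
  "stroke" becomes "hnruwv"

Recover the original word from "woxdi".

fault

Read the word backwards and shift each letter +3.
Undoing it on woxdi: shift back: w−3=t, o−3=l, x−3=u, d−3=a, i−3=f → tluaf; then reverse → fault.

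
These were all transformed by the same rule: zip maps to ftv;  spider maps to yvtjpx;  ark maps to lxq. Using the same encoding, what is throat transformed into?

znxzlz

Two shifts are in play — +11 for a/e/i/o/u, +6 for every other letter.
For throat: t(cons)+6=z, h(cons)+6=n, r(cons)+6=x, o(vowel)+11=z, a(vowel)+11=l, t(cons)+6=z.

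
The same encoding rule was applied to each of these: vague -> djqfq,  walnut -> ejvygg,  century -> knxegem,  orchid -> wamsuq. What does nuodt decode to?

flesh

In vague: v→d is +8, a→j is +9, g→q is +10, u→f is +11 — the shift increases by 1 each position. The shift increases by 1 at each position, starting from +8: 8, 9, 10, ….
Reversing it on nuodt: n−8=f, u−9=l, o−10=e, d−11=s, t−12=h.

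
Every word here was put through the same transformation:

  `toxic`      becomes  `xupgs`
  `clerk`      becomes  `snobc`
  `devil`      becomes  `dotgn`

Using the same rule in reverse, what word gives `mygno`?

Each letter's alphabet position (a=0..z=25) is mapped through 11·x+22 mod 26 — an affine cipher.
Reversing it on mygno: m(12)→19·(12−22)≡18=s; y(24)→19·(24−22)≡12=m; g(6)→19·(6−22)≡8=i; n(13)→19·(13−22)≡11=l; o(14)→19·(14−22)≡4=e (all mod 26).

smile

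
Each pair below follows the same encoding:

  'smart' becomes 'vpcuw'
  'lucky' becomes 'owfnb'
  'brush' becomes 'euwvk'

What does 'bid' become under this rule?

ekg

The shift depends on letter class: consonant s→v is +3, but vowel a→c is +2. Vowels shift forward by 2 and consonants shift forward by 3.
For bid: b(cons)+3=e, i(vowel)+2=k, d(cons)+3=g.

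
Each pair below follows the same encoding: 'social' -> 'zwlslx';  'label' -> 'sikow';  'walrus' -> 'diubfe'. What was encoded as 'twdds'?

mouth

Letter i (0-indexed) is shifted by i+7, so successive shifts are 7, 8, 9, ….
Reversing it on twdds: t−7=m, w−8=o, d−9=u, d−10=t, s−11=h.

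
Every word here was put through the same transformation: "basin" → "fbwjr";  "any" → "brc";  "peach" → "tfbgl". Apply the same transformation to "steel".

The shift depends on letter class: consonant b→f is +4, but vowel a→b is +1. The rule splits by letter class: vowels +1, consonants +4.
For steel: s(cons)+4=w, t(cons)+4=x, e(vowel)+1=f, e(vowel)+1=f, l(cons)+4=p.

wxffp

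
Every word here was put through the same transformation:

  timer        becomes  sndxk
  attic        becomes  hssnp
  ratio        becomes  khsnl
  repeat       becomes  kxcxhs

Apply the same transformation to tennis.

Each letter's alphabet position (a=0..z=25) is mapped through 17·x+7 mod 26 — an affine cipher.
Applying it to tennis: t(19)→17·19+7≡18=s; e(4)→17·4+7≡23=x; n(13)→17·13+7≡20=u; n(13)→17·13+7≡20=u; i(8)→17·8+7≡13=n; s(18)→17·18+7≡1=b (all mod 26).

sxuunb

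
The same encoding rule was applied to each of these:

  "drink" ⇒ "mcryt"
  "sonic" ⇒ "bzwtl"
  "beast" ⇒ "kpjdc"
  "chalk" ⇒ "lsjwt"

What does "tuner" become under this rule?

Shifts by position in drink: pos 0: d→m (+9), pos 1: r→c (+11), pos 2: i→r (+9), pos 3: n→y (+11) — repeating every 2. The shifts repeat in a cycle of length 2: positions 0,1,… shift by +9, +11, then the pattern repeats.
For tuner: t+9=c, u+11=f, n+9=w, e+11=p, r+9=a.

cfwpa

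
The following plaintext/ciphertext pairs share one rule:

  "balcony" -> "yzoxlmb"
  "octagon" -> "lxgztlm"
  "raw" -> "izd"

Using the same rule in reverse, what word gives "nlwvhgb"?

Each pair mirrors across the alphabet (b↔y, a↔z, l↔o): positions sum to 25. This is the alphabet-reversal cipher (Atbash): a becomes z, b becomes y, etc.
Decoding nlwvhgb: n↔m, l↔o, w↔d, v↔e, h↔s, g↔t, b↔y.

modesty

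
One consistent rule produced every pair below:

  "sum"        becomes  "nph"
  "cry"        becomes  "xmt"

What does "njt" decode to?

Compare letters: s→n is +21, u→p is +21, m→h is +21 — a constant shift. It's a constant shift of +21 (ROT21).
Decoding njt: n−21=s, j−21=o, t−21=y.

soy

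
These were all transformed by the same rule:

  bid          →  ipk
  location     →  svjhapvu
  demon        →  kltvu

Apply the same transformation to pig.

Each letter is shifted forward by 7 in the alphabet (a Caesar shift of +7).
For pig: p+7=w, i+7=p, g+7=n.

wpn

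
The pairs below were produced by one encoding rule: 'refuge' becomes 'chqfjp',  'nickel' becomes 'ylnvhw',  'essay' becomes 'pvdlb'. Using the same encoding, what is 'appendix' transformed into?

Shifts by position in refuge: pos 0: r→c (+11), pos 1: e→h (+3), pos 2: f→q (+11), pos 3: u→f (+11), pos 4: g→j (+3), pos 5: e→p (+11) — repeating every 3. A repeating key of period 3 is used — shifts +11, +3, +11 over and over.
Applying it to appendix: a+11=l, p+3=s, p+11=a, e+11=p, n+3=q, d+11=o, i+11=t, x+3=a.

lsapqota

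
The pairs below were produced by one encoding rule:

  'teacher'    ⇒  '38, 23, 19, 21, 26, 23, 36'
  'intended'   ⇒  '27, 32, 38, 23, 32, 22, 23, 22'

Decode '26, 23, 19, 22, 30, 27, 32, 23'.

headline

t is letter #20 and maps to 38: an offset of 18. The number is (letter's place in the alphabet, a=1) + 18.
Undoing it on 26, 23, 19, 22, 30, 27, 32, 23: 26→(26−18)÷1=8=h, 23→(23−18)÷1=5=e, 19→(19−18)÷1=1=a, 22→(22−18)÷1=4=d, 30→(30−18)÷1=12=l, 27→(27−18)÷1=9=i, 32→(32−18)÷1=14=n, 23→(23−18)÷1=5=e.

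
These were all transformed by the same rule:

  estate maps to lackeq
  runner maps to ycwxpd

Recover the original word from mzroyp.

In estate: e→l is +7, s→a is +8, t→c is +9, a→k is +10 — the shift increases by 1 each position. Each letter shifts forward by (position + 7), i.e. 7, 8, 9, … — the shift grows by one for each successive letter.
Reversing it on mzroyp: m−7=f, z−8=r, r−9=i, o−10=e, y−11=n, p−12=d.

friend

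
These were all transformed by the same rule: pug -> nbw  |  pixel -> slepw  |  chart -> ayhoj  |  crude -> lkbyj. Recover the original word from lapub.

The output letters match the input read backwards, each shifted +7: pug reversed is gup. Read the word backwards and shift each letter +7.
Decoding lapub: shift back: l−7=e, a−7=t, p−7=i, u−7=n, b−7=u → etinu; then reverse → unite.

unite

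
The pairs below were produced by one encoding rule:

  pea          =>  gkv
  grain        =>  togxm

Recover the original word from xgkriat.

nuclear

Read the word backwards and shift each letter +6.
Decoding xgkriat: shift back: x−6=r, g−6=a, k−6=e, r−6=l, i−6=c, a−6=u, t−6=n → raelcun; then reverse → nuclear.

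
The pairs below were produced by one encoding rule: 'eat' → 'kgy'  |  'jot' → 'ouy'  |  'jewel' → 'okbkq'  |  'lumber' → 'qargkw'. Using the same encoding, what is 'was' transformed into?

The shift depends on letter class: consonant t→y is +5, but vowel e→k is +6. Vowels shift forward by 6 and consonants shift forward by 5.
Applying it to was: w(cons)+5=b, a(vowel)+6=g, s(cons)+5=x.

bgx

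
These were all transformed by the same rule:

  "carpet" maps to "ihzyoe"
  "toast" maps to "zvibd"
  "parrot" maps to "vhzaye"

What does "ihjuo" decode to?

In carpet: c→i is +6, a→h is +7, r→z is +8, p→y is +9 — the shift increases by 1 each position. The shift increases by 1 at each position, starting from +6: 6, 7, 8, ….
Decoding ihjuo: i−6=c, h−7=a, j−8=b, u−9=l, o−10=e.

cable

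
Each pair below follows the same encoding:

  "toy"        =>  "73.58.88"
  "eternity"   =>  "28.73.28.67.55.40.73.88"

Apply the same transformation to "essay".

t(#20)→73 and o(#15)→58: differences scale by 3, so n = 3·pos + 13. Each letter becomes 3×(its alphabet position, a=1..z=26) + 13.
For essay: e=5→28, s=19→70, s=19→70, a=1→16, y=25→88.

28.70.70.16.88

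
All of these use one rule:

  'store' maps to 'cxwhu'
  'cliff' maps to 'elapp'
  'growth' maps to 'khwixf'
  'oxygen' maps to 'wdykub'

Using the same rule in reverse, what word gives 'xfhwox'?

throat

Each letter's alphabet position (a=0..z=25) is mapped through 21·x+14 mod 26 — an affine cipher.
Undoing it on xfhwox: x(23)→5·(23−14)≡19=t; f(5)→5·(5−14)≡7=h; h(7)→5·(7−14)≡17=r; w(22)→5·(22−14)≡14=o; o(14)→5·(14−14)≡0=a; x(23)→5·(23−14)≡19=t (all mod 26).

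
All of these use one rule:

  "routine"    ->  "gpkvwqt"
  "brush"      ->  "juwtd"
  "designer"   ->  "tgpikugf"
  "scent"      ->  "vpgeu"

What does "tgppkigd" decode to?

The word is reversed, then every letter is shifted forward by 2.
Decoding tgppkigd: shift back: t−2=r, g−2=e, p−2=n, p−2=n, k−2=i, i−2=g, g−2=e, d−2=b → rennigeb; then reverse → beginner.

beginner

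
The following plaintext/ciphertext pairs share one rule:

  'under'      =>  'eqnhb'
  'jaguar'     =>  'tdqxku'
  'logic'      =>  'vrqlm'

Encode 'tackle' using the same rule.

Shifts by position in under: pos 0: u→e (+10), pos 1: n→q (+3), pos 2: d→n (+10), pos 3: e→h (+3) — repeating every 2. A repeating key of period 2 is used — shifts +10, +3 over and over.
For tackle: t+10=d, a+3=d, c+10=m, k+3=n, l+10=v, e+3=h.

ddmnvh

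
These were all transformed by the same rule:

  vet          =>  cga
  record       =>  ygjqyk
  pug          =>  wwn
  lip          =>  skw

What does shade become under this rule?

zockg

The shift depends on letter class: consonant v→c is +7, but vowel e→g is +2. Two shifts are in play — +2 for a/e/i/o/u, +7 for every other letter.
For shade: s(cons)+7=z, h(cons)+7=o, a(vowel)+2=c, d(cons)+7=k, e(vowel)+2=g.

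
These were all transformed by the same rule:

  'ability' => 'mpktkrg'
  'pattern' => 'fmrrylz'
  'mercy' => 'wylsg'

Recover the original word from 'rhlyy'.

three

Treating letters as 0–25, the rule is x ↦ 3x + 12 (mod 26).
Undoing it on rhlyy: r(17)→9·(17−12)≡19=t; h(7)→9·(7−12)≡7=h; l(11)→9·(11−12)≡17=r; y(24)→9·(24−12)≡4=e; y(24)→9·(24−12)≡4=e (all mod 26).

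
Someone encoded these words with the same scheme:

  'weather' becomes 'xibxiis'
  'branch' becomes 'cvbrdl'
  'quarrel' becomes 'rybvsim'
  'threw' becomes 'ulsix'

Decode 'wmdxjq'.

A repeating key of period 2 is used — shifts +1, +4 over and over.
Decoding wmdxjq: w−1=v, m−4=i, d−1=c, x−4=t, j−1=i, q−4=m.

victim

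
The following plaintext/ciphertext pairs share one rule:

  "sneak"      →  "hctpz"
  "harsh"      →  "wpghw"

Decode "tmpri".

exact

Compare letters: s→h is +15, n→c is +15, e→t is +15 — a constant shift. Every letter moves 15 places later in the alphabet, wrapping around z→a.
Undoing it on tmpri: t−15=e, m−15=x, p−15=a, r−15=c, i−15=t.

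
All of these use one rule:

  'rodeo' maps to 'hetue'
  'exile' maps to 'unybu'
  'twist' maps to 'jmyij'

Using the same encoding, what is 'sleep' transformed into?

Every letter moves 16 places later in the alphabet, wrapping around z→a.
Applying it to sleep: s+16=i, l+16=b, e+16=u, e+16=u, p+16=f.

ibuuf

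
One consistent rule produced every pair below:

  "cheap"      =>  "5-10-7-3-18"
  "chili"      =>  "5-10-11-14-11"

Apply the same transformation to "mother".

15-17-22-10-7-20

c is letter #3 and maps to 5: an offset of 2. Each letter is replaced by its alphabet position (a=1..z=26) + 2.
For mother: m=13→15, o=15→17, t=20→22, h=8→10, e=5→7, r=18→20.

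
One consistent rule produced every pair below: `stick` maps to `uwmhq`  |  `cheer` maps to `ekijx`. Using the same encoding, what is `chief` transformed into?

ekmjl

Letter i (0-indexed) is shifted by i+2, so successive shifts are 2, 3, 4, ….
On chief: c+2=e, h+3=k, i+4=m, e+5=j, f+6=l.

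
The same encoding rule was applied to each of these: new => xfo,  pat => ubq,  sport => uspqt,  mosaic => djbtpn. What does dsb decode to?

The output letters match the input read backwards, each shifted +1: new reversed is wen. The word is reversed, then every letter is shifted forward by 1.
Undoing it on dsb: shift back: d−1=c, s−1=r, b−1=a → cra; then reverse → arc.

arc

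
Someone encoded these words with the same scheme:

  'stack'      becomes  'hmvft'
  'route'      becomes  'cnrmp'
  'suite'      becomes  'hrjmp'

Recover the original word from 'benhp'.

s(18)→h(7) and t(19)→m(12) fit y≡5x+21 (mod 26); the inverse of 5 mod 26 is 21. Treating letters as 0–25, the rule is x ↦ 5x + 21 (mod 26).
Undoing it on benhp: b(1)→21·(1−21)≡22=w; e(4)→21·(4−21)≡7=h; n(13)→21·(13−21)≡14=o; h(7)→21·(7−21)≡18=s; p(15)→21·(15−21)≡4=e (all mod 26).

whose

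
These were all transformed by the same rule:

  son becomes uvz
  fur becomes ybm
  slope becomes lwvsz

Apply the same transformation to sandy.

fkuhz

The output letters match the input read backwards, each shifted +7: son reversed is nos. Two steps: reverse the string, then apply a Caesar shift of +7.
On sandy: reverse → ydnas; then shift: y+7=f, d+7=k, n+7=u, a+7=h, s+7=z.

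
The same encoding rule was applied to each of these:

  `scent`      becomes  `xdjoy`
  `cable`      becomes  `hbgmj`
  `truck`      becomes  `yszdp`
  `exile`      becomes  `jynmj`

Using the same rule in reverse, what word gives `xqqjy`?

split

A repeating key of period 2 is used — shifts +5, +1 over and over.
Decoding xqqjy: x−5=s, q−1=p, q−5=l, j−1=i, y−5=t.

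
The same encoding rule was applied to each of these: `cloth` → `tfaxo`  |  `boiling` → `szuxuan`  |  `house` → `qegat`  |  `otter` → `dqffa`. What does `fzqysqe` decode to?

segment

The output letters match the input read backwards, each shifted +12: cloth reversed is htolc. Two steps: reverse the string, then apply a Caesar shift of +12.
Undoing it on fzqysqe: shift back: f−12=t, z−12=n, q−12=e, y−12=m, s−12=g, q−12=e, e−12=s → tnemges; then reverse → segment.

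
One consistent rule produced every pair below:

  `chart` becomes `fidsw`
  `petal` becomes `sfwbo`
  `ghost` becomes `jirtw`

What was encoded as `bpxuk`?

Shifts by position in chart: pos 0: c→f (+3), pos 1: h→i (+1), pos 2: a→d (+3), pos 3: r→s (+1) — repeating every 2. A repeating key of period 2 is used — shifts +3, +1 over and over.
Undoing it on bpxuk: b−3=y, p−1=o, x−3=u, u−1=t, k−3=h.

youth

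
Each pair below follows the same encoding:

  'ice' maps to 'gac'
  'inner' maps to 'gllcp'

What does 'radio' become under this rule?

pybgm

Compare letters: i→g is +24, c→a is +24, e→c is +24 — a constant shift. Every letter moves 24 places later in the alphabet, wrapping around z→a.
Applying it to radio: r+24=p, a+24=y, d+24=b, i+24=g, o+24=m.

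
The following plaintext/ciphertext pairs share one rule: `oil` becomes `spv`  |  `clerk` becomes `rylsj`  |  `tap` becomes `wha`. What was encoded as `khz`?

The output letters match the input read backwards, each shifted +7: oil reversed is lio. Two steps: reverse the string, then apply a Caesar shift of +7.
Decoding khz: shift back: k−7=d, h−7=a, z−7=s → das; then reverse → sad.

sad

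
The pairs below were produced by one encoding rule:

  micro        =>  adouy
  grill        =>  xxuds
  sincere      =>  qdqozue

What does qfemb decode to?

paste

The word is reversed, then every letter is shifted forward by 12.
Undoing it on qfemb: shift back: q−12=e, f−12=t, e−12=s, m−12=a, b−12=p → etsap; then reverse → paste.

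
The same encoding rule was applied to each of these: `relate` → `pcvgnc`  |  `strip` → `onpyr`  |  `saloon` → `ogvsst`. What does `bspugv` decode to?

formal

r(17)→p(15) and e(4)→c(2) fit y≡25x+6 (mod 26); the inverse of 25 mod 26 is 25. This is an affine cipher: with a=0,…,z=25, each position x becomes (25x+6) mod 26.
Reversing it on bspugv: b(1)→25·(1−6)≡5=f; s(18)→25·(18−6)≡14=o; p(15)→25·(15−6)≡17=r; u(20)→25·(20−6)≡12=m; g(6)→25·(6−6)≡0=a; v(21)→25·(21−6)≡11=l (all mod 26).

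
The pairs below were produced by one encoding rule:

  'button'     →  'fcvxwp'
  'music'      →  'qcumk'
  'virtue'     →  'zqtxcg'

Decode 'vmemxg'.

The shifts repeat in a cycle of length 3: positions 0,1,… shift by +4, +8, +2, then the pattern repeats.
Decoding vmemxg: v−4=r, m−8=e, e−2=c, m−4=i, x−8=p, g−2=e.

recipe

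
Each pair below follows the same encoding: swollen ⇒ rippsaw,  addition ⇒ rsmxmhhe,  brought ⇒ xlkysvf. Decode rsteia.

The word is reversed, then every letter is shifted forward by 4.
Reversing it on rsteia: shift back: r−4=n, s−4=o, t−4=p, e−4=a, i−4=e, a−4=w → nopaew; then reverse → weapon.

weapon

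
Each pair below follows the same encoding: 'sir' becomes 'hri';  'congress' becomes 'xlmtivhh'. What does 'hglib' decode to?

story

Letters are reflected about the middle of the alphabet (position → 25−position): Atbash.
Undoing it on hglib: h↔s, g↔t, l↔o, i↔r, b↔y.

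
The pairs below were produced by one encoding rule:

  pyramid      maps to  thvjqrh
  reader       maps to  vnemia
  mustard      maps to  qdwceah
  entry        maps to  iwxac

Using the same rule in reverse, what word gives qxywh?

mound

Shifts by position in pyramid: pos 0: p→t (+4), pos 1: y→h (+9), pos 2: r→v (+4), pos 3: a→j (+9) — repeating every 2. A repeating key of period 2 is used — shifts +4, +9 over and over.
Decoding qxywh: q−4=m, x−9=o, y−4=u, w−9=n, h−4=d.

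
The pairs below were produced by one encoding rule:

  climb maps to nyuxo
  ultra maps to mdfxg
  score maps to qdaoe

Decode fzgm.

aunt

The output letters match the input read backwards, each shifted +12: climb reversed is bmilc. Read the word backwards and shift each letter +12.
Reversing it on fzgm: shift back: f−12=t, z−12=n, g−12=u, m−12=a → tnua; then reverse → aunt.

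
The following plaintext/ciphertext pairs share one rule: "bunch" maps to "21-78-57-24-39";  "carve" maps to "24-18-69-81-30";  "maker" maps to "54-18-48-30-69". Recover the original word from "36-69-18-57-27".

grand

With a=1..z=26, the number is 3·pos + 15.
Reversing it on 36-69-18-57-27: 36→(36−15)÷3=7=g, 69→(69−15)÷3=18=r, 18→(18−15)÷3=1=a, 57→(57−15)÷3=14=n, 27→(27−15)÷3=4=d.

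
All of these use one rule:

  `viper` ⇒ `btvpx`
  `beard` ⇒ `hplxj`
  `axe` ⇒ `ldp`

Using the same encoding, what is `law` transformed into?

rlc

The rule splits by letter class: vowels +11, consonants +6.
On law: l(cons)+6=r, a(vowel)+11=l, w(cons)+6=c.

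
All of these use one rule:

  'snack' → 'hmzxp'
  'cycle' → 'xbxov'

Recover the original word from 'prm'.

Each pair mirrors across the alphabet (s↔h, n↔m, a↔z): positions sum to 25. Letters are reflected about the middle of the alphabet (position → 25−position): Atbash.
Undoing it on prm: p↔k, r↔i, m↔n.

kin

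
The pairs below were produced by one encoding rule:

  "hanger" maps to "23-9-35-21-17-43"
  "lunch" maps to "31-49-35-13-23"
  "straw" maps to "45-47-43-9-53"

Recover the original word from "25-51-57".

With a=1..z=26, the number is 2·pos + 7.
Undoing it on 25-51-57: 25→(25−7)÷2=9=i, 51→(51−7)÷2=22=v, 57→(57−7)÷2=25=y.

ivy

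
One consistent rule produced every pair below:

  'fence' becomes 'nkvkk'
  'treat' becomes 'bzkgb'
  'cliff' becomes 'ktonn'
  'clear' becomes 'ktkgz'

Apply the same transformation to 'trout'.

The shift depends on letter class: consonant f→n is +8, but vowel e→k is +6. The rule splits by letter class: vowels +6, consonants +8.
On trout: t(cons)+8=b, r(cons)+8=z, o(vowel)+6=u, u(vowel)+6=a, t(cons)+8=b.

bzuab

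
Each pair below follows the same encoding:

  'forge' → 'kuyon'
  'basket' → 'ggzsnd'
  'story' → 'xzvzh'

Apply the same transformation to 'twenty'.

yclvci

In forge: f→k is +5, o→u is +6, r→y is +7, g→o is +8 — the shift increases by 1 each position. The shift increases by 1 at each position, starting from +5: 5, 6, 7, ….
For twenty: t+5=y, w+6=c, e+7=l, n+8=v, t+9=c, y+10=i.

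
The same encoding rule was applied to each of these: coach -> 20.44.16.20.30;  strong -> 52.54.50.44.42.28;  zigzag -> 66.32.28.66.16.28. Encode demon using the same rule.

c(#3)→20 and o(#15)→44: differences scale by 2, so n = 2·pos + 14. Each letter becomes 2×(its alphabet position, a=1..z=26) + 14.
On demon: d=4→22, e=5→24, m=13→40, o=15→44, n=14→42.

22.24.40.44.42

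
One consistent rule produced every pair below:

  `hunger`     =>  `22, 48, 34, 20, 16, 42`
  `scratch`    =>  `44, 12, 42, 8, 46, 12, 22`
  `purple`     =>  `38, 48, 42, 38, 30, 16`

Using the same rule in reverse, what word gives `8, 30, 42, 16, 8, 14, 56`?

already

With a=1..z=26, the number is 2·pos + 6.
Undoing it on 8, 30, 42, 16, 8, 14, 56: 8→(8−6)÷2=1=a, 30→(30−6)÷2=12=l, 42→(42−6)÷2=18=r, 16→(16−6)÷2=5=e, 8→(8−6)÷2=1=a, 14→(14−6)÷2=4=d, 56→(56−6)÷2=25=y.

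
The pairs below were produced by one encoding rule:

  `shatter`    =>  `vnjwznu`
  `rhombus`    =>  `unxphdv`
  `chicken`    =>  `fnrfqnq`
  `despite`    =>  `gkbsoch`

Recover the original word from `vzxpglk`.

stomach

Shifts by position in shatter: pos 0: s→v (+3), pos 1: h→n (+6), pos 2: a→j (+9), pos 3: t→w (+3), pos 4: t→z (+6), pos 5: e→n (+9) — repeating every 3. It's a Vigenère-style cipher with numeric key [3,6,9]: position i shifts by key[i mod 3].
Undoing it on vzxpglk: v−3=s, z−6=t, x−9=o, p−3=m, g−6=a, l−9=c, k−3=h.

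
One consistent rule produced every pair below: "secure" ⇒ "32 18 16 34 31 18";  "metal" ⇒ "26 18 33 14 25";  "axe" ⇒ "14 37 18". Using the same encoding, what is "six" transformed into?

32 22 37

Each letter is replaced by its alphabet position (a=1..z=26) + 13.
Applying it to six: s=19→32, i=9→22, x=24→37.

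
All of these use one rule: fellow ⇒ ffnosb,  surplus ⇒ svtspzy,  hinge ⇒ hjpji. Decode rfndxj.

In fellow: f→f is +0, e→f is +1, l→n is +2, l→o is +3 — the shift increases by 1 each position. Letter i (0-indexed) is shifted by i+0, so successive shifts are 0, 1, 2, ….
Undoing it on rfndxj: r−0=r, f−1=e, n−2=l, d−3=a, x−4=t, j−5=e.

relate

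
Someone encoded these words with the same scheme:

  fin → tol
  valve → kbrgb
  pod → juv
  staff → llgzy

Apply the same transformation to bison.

The output letters match the input read backwards, each shifted +6: fin reversed is nif. Two steps: reverse the string, then apply a Caesar shift of +6.
For bison: reverse → nosib; then shift: n+6=t, o+6=u, s+6=y, i+6=o, b+6=h.

tuyoh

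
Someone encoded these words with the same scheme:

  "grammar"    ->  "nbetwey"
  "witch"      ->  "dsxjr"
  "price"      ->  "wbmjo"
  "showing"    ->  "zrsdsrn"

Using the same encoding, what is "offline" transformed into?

vpjssrl

The shifts repeat in a cycle of length 3: positions 0,1,… shift by +7, +10, +4, then the pattern repeats.
For offline: o+7=v, f+10=p, f+4=j, l+7=s, i+10=s, n+4=r, e+7=l.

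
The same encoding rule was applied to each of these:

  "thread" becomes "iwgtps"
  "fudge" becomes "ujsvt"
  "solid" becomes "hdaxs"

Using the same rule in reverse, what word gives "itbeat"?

temple

Compare letters: t→i is +15, h→w is +15, r→g is +15 — a constant shift. Every letter moves 15 places later in the alphabet, wrapping around z→a.
Reversing it on itbeat: i−15=t, t−15=e, b−15=m, e−15=p, a−15=l, t−15=e.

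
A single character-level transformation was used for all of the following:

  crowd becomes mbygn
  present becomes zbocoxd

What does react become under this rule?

bokmd

This is a Caesar cipher with shift 10.
Applying it to react: r+10=b, e+10=o, a+10=k, c+10=m, t+10=d.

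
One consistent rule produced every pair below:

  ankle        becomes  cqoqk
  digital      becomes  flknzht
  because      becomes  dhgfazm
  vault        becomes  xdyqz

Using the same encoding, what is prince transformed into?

In ankle: a→c is +2, n→q is +3, k→o is +4, l→q is +5 — the shift increases by 1 each position. The shift increases by 1 at each position, starting from +2: 2, 3, 4, ….
For prince: p+2=r, r+3=u, i+4=m, n+5=s, c+6=i, e+7=l.

rumsil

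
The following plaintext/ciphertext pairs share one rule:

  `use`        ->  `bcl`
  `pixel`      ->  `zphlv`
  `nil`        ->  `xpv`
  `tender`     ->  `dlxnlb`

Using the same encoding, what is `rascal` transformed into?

bhcmhv

The shift depends on letter class: consonant s→c is +10, but vowel u→b is +7. Vowels shift forward by 7 and consonants shift forward by 10.
On rascal: r(cons)+10=b, a(vowel)+7=h, s(cons)+10=c, c(cons)+10=m, a(vowel)+7=h, l(cons)+10=v.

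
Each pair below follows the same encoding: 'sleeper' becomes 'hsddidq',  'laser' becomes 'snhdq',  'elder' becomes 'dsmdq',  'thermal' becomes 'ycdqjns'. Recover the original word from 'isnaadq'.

planner

s(18)→h(7) and l(11)→s(18) fit y≡17x+13 (mod 26); the inverse of 17 mod 26 is 23. Each letter's alphabet position (a=0..z=25) is mapped through 17·x+13 mod 26 — an affine cipher.
Decoding isnaadq: i(8)→23·(8−13)≡15=p; s(18)→23·(18−13)≡11=l; n(13)→23·(13−13)≡0=a; a(0)→23·(0−13)≡13=n; a(0)→23·(0−13)≡13=n; d(3)→23·(3−13)≡4=e; q(16)→23·(16−13)≡17=r (all mod 26).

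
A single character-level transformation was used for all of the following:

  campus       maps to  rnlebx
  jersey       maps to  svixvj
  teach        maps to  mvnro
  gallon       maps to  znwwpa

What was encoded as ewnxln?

c(2)→r(17) and a(0)→n(13) fit y≡15x+13 (mod 26); the inverse of 15 mod 26 is 7. Treating letters as 0–25, the rule is x ↦ 15x + 13 (mod 26).
Undoing it on ewnxln: e(4)→7·(4−13)≡15=p; w(22)→7·(22−13)≡11=l; n(13)→7·(13−13)≡0=a; x(23)→7·(23−13)≡18=s; l(11)→7·(11−13)≡12=m; n(13)→7·(13−13)≡0=a (all mod 26).

plasma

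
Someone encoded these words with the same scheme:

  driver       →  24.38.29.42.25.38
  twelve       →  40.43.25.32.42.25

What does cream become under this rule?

d is letter #4 and maps to 24: an offset of 20. The number is (letter's place in the alphabet, a=1) + 20.
On cream: c=3→23, r=18→38, e=5→25, a=1→21, m=13→33.

23.38.25.21.33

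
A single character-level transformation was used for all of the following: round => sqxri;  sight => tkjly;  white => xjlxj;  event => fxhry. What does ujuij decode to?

In round: r→s is +1, o→q is +2, u→x is +3, n→r is +4 — the shift increases by 1 each position. Letter i (0-indexed) is shifted by i+1, so successive shifts are 1, 2, 3, ….
Undoing it on ujuij: u−1=t, j−2=h, u−3=r, i−4=e, j−5=e.

three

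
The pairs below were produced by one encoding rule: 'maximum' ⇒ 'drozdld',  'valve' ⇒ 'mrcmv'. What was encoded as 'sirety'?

branch

Compare letters: m→d is +17, a→r is +17, x→o is +17 — a constant shift. It's a constant shift of +17 (ROT17).
Reversing it on sirety: s−17=b, i−17=r, r−17=a, e−17=n, t−17=c, y−17=h.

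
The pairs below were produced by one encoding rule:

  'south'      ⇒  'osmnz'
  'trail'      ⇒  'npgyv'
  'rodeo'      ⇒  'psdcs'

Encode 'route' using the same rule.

psmnc

s(18)→o(14) and o(14)→s(18) fit y≡25x+6 (mod 26); the inverse of 25 mod 26 is 25. Treating letters as 0–25, the rule is x ↦ 25x + 6 (mod 26).
For route: r(17)→25·17+6≡15=p; o(14)→25·14+6≡18=s; u(20)→25·20+6≡12=m; t(19)→25·19+6≡13=n; e(4)→25·4+6≡2=c (all mod 26).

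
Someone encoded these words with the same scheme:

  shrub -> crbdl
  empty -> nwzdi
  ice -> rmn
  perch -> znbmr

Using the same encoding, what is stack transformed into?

cdjmu

The shift depends on letter class: consonant s→c is +10, but vowel u→d is +9. The rule splits by letter class: vowels +9, consonants +10.
On stack: s(cons)+10=c, t(cons)+10=d, a(vowel)+9=j, c(cons)+10=m, k(cons)+10=u.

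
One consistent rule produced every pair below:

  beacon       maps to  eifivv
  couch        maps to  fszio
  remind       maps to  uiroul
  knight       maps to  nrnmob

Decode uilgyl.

In beacon: b→e is +3, e→i is +4, a→f is +5, c→i is +6 — the shift increases by 1 each position. Letter i (0-indexed) is shifted by i+3, so successive shifts are 3, 4, 5, ….
Undoing it on uilgyl: u−3=r, i−4=e, l−5=g, g−6=a, y−7=r, l−8=d.

regard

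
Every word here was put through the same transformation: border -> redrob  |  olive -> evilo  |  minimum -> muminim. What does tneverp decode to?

prevent

The word is simply reversed.
Undoing it on tneverp: then reverse → prevent.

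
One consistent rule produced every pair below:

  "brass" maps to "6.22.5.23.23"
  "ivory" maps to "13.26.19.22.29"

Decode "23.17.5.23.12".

b is letter #2 and maps to 6: an offset of 4. Each letter is replaced by its alphabet position (a=1..z=26) + 4.
Decoding 23.17.5.23.12: 23→(23−4)÷1=19=s, 17→(17−4)÷1=13=m, 5→(5−4)÷1=1=a, 23→(23−4)÷1=19=s, 12→(12−4)÷1=8=h.

smash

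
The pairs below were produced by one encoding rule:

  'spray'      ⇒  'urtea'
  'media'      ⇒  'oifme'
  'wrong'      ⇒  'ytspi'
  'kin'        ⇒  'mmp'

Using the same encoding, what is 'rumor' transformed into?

tyost

The shift depends on letter class: consonant s→u is +2, but vowel a→e is +4. Vowels shift forward by 4 and consonants shift forward by 2.
For rumor: r(cons)+2=t, u(vowel)+4=y, m(cons)+2=o, o(vowel)+4=s, r(cons)+2=t.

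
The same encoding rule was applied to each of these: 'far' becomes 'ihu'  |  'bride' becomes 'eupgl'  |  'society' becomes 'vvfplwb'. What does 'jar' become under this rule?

mhu

The rule splits by letter class: vowels +7, consonants +3.
For jar: j(cons)+3=m, a(vowel)+7=h, r(cons)+3=u.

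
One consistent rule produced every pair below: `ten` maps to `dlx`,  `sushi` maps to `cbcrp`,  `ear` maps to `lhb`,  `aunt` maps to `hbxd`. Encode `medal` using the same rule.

The shift depends on letter class: consonant t→d is +10, but vowel e→l is +7. Two shifts are in play — +7 for a/e/i/o/u, +10 for every other letter.
For medal: m(cons)+10=w, e(vowel)+7=l, d(cons)+10=n, a(vowel)+7=h, l(cons)+10=v.

wlnhv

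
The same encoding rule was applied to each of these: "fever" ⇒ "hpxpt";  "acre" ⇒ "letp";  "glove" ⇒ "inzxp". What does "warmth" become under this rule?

yltovj

Vowels shift forward by 11 and consonants shift forward by 2.
On warmth: w(cons)+2=y, a(vowel)+11=l, r(cons)+2=t, m(cons)+2=o, t(cons)+2=v, h(cons)+2=j.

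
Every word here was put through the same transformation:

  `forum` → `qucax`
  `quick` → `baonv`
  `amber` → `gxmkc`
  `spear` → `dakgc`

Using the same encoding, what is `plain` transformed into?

The rule splits by letter class: vowels +6, consonants +11.
For plain: p(cons)+11=a, l(cons)+11=w, a(vowel)+6=g, i(vowel)+6=o, n(cons)+11=y.

awgoy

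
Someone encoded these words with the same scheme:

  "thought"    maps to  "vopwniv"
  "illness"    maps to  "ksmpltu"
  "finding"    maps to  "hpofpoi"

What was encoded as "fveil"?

Shifts by position in thought: pos 0: t→v (+2), pos 1: h→o (+7), pos 2: o→p (+1), pos 3: u→w (+2), pos 4: g→n (+7), pos 5: h→i (+1) — repeating every 3. A repeating key of period 3 is used — shifts +2, +7, +1 over and over.
Undoing it on fveil: f−2=d, v−7=o, e−1=d, i−2=g, l−7=e.

dodge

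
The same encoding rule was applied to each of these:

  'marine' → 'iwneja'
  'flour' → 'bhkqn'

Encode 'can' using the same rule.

ywj

Compare letters: m→i is +22, a→w is +22, r→n is +22 — a constant shift. This is a Caesar cipher with shift 22.
Applying it to can: c+22=y, a+22=w, n+22=j.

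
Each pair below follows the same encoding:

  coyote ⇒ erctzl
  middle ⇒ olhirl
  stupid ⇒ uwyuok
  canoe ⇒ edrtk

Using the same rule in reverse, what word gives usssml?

sponge

In coyote: c→e is +2, o→r is +3, y→c is +4, o→t is +5 — the shift increases by 1 each position. Letter i (0-indexed) is shifted by i+2, so successive shifts are 2, 3, 4, ….
Decoding usssml: u−2=s, s−3=p, s−4=o, s−5=n, m−6=g, l−7=e.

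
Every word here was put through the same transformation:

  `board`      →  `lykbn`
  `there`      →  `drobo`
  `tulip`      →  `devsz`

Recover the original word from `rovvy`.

Compare letters: b→l is +10, o→y is +10, a→k is +10 — a constant shift. Every letter moves 10 places later in the alphabet, wrapping around z→a.
Decoding rovvy: r−10=h, o−10=e, v−10=l, v−10=l, y−10=o.

hello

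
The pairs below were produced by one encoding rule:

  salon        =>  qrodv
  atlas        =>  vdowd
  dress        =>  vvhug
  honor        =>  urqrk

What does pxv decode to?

sum

The output letters match the input read backwards, each shifted +3: salon reversed is nolas. Read the word backwards and shift each letter +3.
Decoding pxv: shift back: p−3=m, x−3=u, v−3=s → mus; then reverse → sum.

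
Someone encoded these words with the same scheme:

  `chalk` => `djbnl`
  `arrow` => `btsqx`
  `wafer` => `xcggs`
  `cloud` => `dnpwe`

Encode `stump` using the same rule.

tvvoq

Shifts by position in chalk: pos 0: c→d (+1), pos 1: h→j (+2), pos 2: a→b (+1), pos 3: l→n (+2) — repeating every 2. A repeating key of period 2 is used — shifts +1, +2 over and over.
On stump: s+1=t, t+2=v, u+1=v, m+2=o, p+1=q.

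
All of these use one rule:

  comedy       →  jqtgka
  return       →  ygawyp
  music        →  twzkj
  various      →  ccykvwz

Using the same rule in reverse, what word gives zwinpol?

Shifts by position in comedy: pos 0: c→j (+7), pos 1: o→q (+2), pos 2: m→t (+7), pos 3: e→g (+2) — repeating every 2. It's a Vigenère-style cipher with numeric key [7,2]: position i shifts by key[i mod 2].
Reversing it on zwinpol: z−7=s, w−2=u, i−7=b, n−2=l, p−7=i, o−2=m, l−7=e.

sublime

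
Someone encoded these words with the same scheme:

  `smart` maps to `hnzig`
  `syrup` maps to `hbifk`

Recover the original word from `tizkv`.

grape

Letters are reflected about the middle of the alphabet (position → 25−position): Atbash.
Undoing it on tizkv: t↔g, i↔r, z↔a, k↔p, v↔e.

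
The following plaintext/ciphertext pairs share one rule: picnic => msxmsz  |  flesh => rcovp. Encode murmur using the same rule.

bewbew

The word is reversed, then every letter is shifted forward by 10.
For murmur: reverse → rumrum; then shift: r+10=b, u+10=e, m+10=w, r+10=b, u+10=e, m+10=w.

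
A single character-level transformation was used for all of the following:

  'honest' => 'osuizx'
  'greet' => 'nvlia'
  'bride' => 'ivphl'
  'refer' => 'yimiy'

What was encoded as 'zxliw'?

A repeating key of period 2 is used — shifts +7, +4 over and over.
Reversing it on zxliw: z−7=s, x−4=t, l−7=e, i−4=e, w−7=p.

steep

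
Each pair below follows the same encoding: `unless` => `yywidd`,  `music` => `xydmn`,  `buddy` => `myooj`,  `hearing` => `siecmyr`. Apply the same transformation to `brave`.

The shift depends on letter class: consonant n→y is +11, but vowel u→y is +4. Vowels shift forward by 4 and consonants shift forward by 11.
For brave: b(cons)+11=m, r(cons)+11=c, a(vowel)+4=e, v(cons)+11=g, e(vowel)+4=i.

mcegi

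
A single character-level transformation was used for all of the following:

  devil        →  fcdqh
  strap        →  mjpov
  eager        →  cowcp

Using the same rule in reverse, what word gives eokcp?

d(3)→f(5) and e(4)→c(2) fit y≡23x+14 (mod 26); the inverse of 23 mod 26 is 17. Each letter's alphabet position (a=0..z=25) is mapped through 23·x+14 mod 26 — an affine cipher.
Reversing it on eokcp: e(4)→17·(4−14)≡12=m; o(14)→17·(14−14)≡0=a; k(10)→17·(10−14)≡10=k; c(2)→17·(2−14)≡4=e; p(15)→17·(15−14)≡17=r (all mod 26).

maker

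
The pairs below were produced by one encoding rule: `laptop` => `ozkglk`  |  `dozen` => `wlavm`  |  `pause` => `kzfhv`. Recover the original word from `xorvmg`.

client

Letters are reflected about the middle of the alphabet (position → 25−position): Atbash.
Decoding xorvmg: x↔c, o↔l, r↔i, v↔e, m↔n, g↔t.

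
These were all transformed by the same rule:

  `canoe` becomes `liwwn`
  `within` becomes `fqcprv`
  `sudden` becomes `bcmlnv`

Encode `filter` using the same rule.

Shifts by position in canoe: pos 0: c→l (+9), pos 1: a→i (+8), pos 2: n→w (+9), pos 3: o→w (+8) — repeating every 2. A repeating key of period 2 is used — shifts +9, +8 over and over.
For filter: f+9=o, i+8=q, l+9=u, t+8=b, e+9=n, r+8=z.

oqubnz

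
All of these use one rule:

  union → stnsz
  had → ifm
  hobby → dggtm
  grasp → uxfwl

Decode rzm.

The word is reversed, then every letter is shifted forward by 5.
Decoding rzm: shift back: r−5=m, z−5=u, m−5=h → muh; then reverse → hum.

hum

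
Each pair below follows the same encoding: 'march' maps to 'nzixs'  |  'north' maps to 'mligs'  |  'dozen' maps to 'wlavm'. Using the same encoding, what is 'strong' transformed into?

Each pair mirrors across the alphabet (m↔n, a↔z, r↔i): positions sum to 25. Letters are reflected about the middle of the alphabet (position → 25−position): Atbash.
For strong: s↔h, t↔g, r↔i, o↔l, n↔m, g↔t.

hgilmt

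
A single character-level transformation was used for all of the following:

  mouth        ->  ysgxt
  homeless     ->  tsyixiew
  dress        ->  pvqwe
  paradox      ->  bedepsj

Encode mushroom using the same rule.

yyeldsaq

Shifts by position in mouth: pos 0: m→y (+12), pos 1: o→s (+4), pos 2: u→g (+12), pos 3: t→x (+4) — repeating every 2. A repeating key of period 2 is used — shifts +12, +4 over and over.
For mushroom: m+12=y, u+4=y, s+12=e, h+4=l, r+12=d, o+4=s, o+12=a, m+4=q.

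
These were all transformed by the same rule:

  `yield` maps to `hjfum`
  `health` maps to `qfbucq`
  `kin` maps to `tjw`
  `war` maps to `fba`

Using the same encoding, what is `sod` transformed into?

The shift depends on letter class: consonant y→h is +9, but vowel i→j is +1. Two shifts are in play — +1 for a/e/i/o/u, +9 for every other letter.
For sod: s(cons)+9=b, o(vowel)+1=p, d(cons)+9=m.

bpm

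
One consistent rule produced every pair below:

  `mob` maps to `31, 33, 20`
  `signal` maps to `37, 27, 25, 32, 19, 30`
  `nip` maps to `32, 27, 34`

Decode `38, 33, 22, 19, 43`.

Letters become their 1-based position plus 18 (so a→19, b→20, …).
Undoing it on 38, 33, 22, 19, 43: 38→(38−18)÷1=20=t, 33→(33−18)÷1=15=o, 22→(22−18)÷1=4=d, 19→(19−18)÷1=1=a, 43→(43−18)÷1=25=y.

today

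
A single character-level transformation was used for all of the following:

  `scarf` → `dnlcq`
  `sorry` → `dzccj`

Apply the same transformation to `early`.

Compare letters: s→d is +11, c→n is +11, a→l is +11 — a constant shift. Each letter is shifted forward by 11 in the alphabet (a Caesar shift of +11).
Applying it to early: e+11=p, a+11=l, r+11=c, l+11=w, y+11=j.

plcwj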